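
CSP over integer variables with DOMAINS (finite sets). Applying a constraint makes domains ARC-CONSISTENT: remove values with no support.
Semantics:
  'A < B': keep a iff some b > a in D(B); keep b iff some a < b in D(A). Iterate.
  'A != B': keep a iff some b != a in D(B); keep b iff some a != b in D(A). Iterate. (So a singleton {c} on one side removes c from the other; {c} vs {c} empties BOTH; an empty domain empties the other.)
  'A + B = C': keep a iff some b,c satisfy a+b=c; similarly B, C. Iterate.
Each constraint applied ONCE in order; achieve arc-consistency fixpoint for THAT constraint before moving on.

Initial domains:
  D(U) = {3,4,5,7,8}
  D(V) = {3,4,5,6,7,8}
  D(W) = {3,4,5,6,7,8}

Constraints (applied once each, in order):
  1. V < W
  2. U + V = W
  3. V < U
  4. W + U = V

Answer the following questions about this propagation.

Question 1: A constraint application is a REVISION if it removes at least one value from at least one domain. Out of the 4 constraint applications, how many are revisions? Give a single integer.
Answer: 4

Derivation:
Constraint 1 (V < W) on D(V)={3,4,5,6,7,8} D(W)={3,4,5,6,7,8}: V {3,4,5,6,7,8}->{3,4,5,6,7}; W {3,4,5,6,7,8}->{4,5,6,7,8} => REVISION
Constraint 2 (U + V = W) on D(U)={3,4,5,7,8} D(V)={3,4,5,6,7} D(W)={4,5,6,7,8}: U {3,4,5,7,8}->{3,4,5}; V {3,4,5,6,7}->{3,4,5}; W {4,5,6,7,8}->{6,7,8} => REVISION
Constraint 3 (V < U) on D(V)={3,4,5} D(U)={3,4,5}: V {3,4,5}->{3,4}; U {3,4,5}->{4,5} => REVISION
Constraint 4 (W + U = V) on D(W)={6,7,8} D(U)={4,5} D(V)={3,4}: W {6,7,8}->{}; U {4,5}->{}; V {3,4}->{} => REVISION
Total revisions = 4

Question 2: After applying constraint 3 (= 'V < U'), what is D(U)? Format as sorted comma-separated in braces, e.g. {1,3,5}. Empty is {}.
Answer: {4,5}

Derivation:
Constraint 1 (V < W) on D(V)={3,4,5,6,7,8} D(W)={3,4,5,6,7,8}: V {3,4,5,6,7,8}->{3,4,5,6,7}; W {3,4,5,6,7,8}->{4,5,6,7,8}
Constraint 2 (U + V = W) on D(U)={3,4,5,7,8} D(V)={3,4,5,6,7} D(W)={4,5,6,7,8}: U {3,4,5,7,8}->{3,4,5}; V {3,4,5,6,7}->{3,4,5}; W {4,5,6,7,8}->{6,7,8}
Constraint 3 (V < U) on D(V)={3,4,5} D(U)={3,4,5}: V {3,4,5}->{3,4}; U {3,4,5}->{4,5}
So after constraint 3: D(U) = {4,5}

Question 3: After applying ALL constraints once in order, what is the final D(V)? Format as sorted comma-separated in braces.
Constraint 1 (V < W) on D(V)={3,4,5,6,7,8} D(W)={3,4,5,6,7,8}: V {3,4,5,6,7,8}->{3,4,5,6,7}; W {3,4,5,6,7,8}->{4,5,6,7,8}
Constraint 2 (U + V = W) on D(U)={3,4,5,7,8} D(V)={3,4,5,6,7} D(W)={4,5,6,7,8}: U {3,4,5,7,8}->{3,4,5}; V {3,4,5,6,7}->{3,4,5}; W {4,5,6,7,8}->{6,7,8}
Constraint 3 (V < U) on D(V)={3,4,5} D(U)={3,4,5}: V {3,4,5}->{3,4}; U {3,4,5}->{4,5}
Constraint 4 (W + U = V) on D(W)={6,7,8} D(U)={4,5} D(V)={3,4}: W {6,7,8}->{}; U {4,5}->{}; V {3,4}->{}
So after all 4 constraints: D(V) = {}

Answer: {}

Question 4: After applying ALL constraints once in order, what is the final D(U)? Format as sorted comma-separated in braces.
Answer: {}

Derivation:
Constraint 1 (V < W) on D(V)={3,4,5,6,7,8} D(W)={3,4,5,6,7,8}: V {3,4,5,6,7,8}->{3,4,5,6,7}; W {3,4,5,6,7,8}->{4,5,6,7,8}
Constraint 2 (U + V = W) on D(U)={3,4,5,7,8} D(V)={3,4,5,6,7} D(W)={4,5,6,7,8}: U {3,4,5,7,8}->{3,4,5}; V {3,4,5,6,7}->{3,4,5}; W {4,5,6,7,8}->{6,7,8}
Constraint 3 (V < U) on D(V)={3,4,5} D(U)={3,4,5}: V {3,4,5}->{3,4}; U {3,4,5}->{4,5}
Constraint 4 (W + U = V) on D(W)={6,7,8} D(U)={4,5} D(V)={3,4}: W {6,7,8}->{}; U {4,5}->{}; V {3,4}->{}
So after all 4 constraints: D(U) = {}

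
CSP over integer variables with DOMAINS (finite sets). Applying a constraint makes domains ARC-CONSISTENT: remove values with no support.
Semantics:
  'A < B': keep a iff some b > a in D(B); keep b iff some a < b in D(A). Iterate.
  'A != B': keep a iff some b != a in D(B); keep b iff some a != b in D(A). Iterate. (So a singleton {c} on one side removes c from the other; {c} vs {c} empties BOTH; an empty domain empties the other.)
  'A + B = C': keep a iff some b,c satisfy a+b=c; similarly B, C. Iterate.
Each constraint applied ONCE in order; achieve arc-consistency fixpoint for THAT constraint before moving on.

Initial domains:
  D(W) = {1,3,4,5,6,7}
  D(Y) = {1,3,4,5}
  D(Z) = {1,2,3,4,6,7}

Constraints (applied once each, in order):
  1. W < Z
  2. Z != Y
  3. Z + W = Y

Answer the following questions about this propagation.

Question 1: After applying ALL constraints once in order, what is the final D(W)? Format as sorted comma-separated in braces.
Constraint 1 (W < Z) on D(W)={1,3,4,5,6,7} D(Z)={1,2,3,4,6,7}: W {1,3,4,5,6,7}->{1,3,4,5,6}; Z {1,2,3,4,6,7}->{2,3,4,6,7}
Constraint 2 (Z != Y) on D(Z)={2,3,4,6,7} D(Y)={1,3,4,5}: no change
Constraint 3 (Z + W = Y) on D(Z)={2,3,4,6,7} D(W)={1,3,4,5,6} D(Y)={1,3,4,5}: Z {2,3,4,6,7}->{2,3,4}; W {1,3,4,5,6}->{1,3}; Y {1,3,4,5}->{3,4,5}
So after all 3 constraints: D(W) = {1,3}

Answer: {1,3}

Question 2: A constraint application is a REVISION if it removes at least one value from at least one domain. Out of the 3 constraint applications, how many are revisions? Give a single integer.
Constraint 1 (W < Z) on D(W)={1,3,4,5,6,7} D(Z)={1,2,3,4,6,7}: W {1,3,4,5,6,7}->{1,3,4,5,6}; Z {1,2,3,4,6,7}->{2,3,4,6,7} => REVISION
Constraint 2 (Z != Y) on D(Z)={2,3,4,6,7} D(Y)={1,3,4,5}: no change => not a revision
Constraint 3 (Z + W = Y) on D(Z)={2,3,4,6,7} D(W)={1,3,4,5,6} D(Y)={1,3,4,5}: Z {2,3,4,6,7}->{2,3,4}; W {1,3,4,5,6}->{1,3}; Y {1,3,4,5}->{3,4,5} => REVISION
Total revisions = 2

Answer: 2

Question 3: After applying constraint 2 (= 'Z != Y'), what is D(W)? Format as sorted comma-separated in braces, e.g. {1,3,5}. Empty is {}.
Answer: {1,3,4,5,6}

Derivation:
Constraint 1 (W < Z) on D(W)={1,3,4,5,6,7} D(Z)={1,2,3,4,6,7}: W {1,3,4,5,6,7}->{1,3,4,5,6}; Z {1,2,3,4,6,7}->{2,3,4,6,7}
Constraint 2 (Z != Y) on D(Z)={2,3,4,6,7} D(Y)={1,3,4,5}: no change
So after constraint 2: D(W) = {1,3,4,5,6}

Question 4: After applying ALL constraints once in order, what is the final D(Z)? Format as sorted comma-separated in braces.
Answer: {2,3,4}

Derivation:
Constraint 1 (W < Z) on D(W)={1,3,4,5,6,7} D(Z)={1,2,3,4,6,7}: W {1,3,4,5,6,7}->{1,3,4,5,6}; Z {1,2,3,4,6,7}->{2,3,4,6,7}
Constraint 2 (Z != Y) on D(Z)={2,3,4,6,7} D(Y)={1,3,4,5}: no change
Constraint 3 (Z + W = Y) on D(Z)={2,3,4,6,7} D(W)={1,3,4,5,6} D(Y)={1,3,4,5}: Z {2,3,4,6,7}->{2,3,4}; W {1,3,4,5,6}->{1,3}; Y {1,3,4,5}->{3,4,5}
So after all 3 constraints: D(Z) = {2,3,4}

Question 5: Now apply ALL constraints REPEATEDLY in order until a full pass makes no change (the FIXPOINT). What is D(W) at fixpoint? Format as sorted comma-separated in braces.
Answer: {1,3}

Derivation:
pass 0 (initial): D(W)={1,3,4,5,6,7}
pass 1: W {1,3,4,5,6,7}->{1,3}; Y {1,3,4,5}->{3,4,5}; Z {1,2,3,4,6,7}->{2,3,4}
pass 2: no change
Fixpoint after 2 passes: D(W) = {1,3}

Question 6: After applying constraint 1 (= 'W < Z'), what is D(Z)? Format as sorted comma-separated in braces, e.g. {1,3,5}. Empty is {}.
Answer: {2,3,4,6,7}

Derivation:
Constraint 1 (W < Z) on D(W)={1,3,4,5,6,7} D(Z)={1,2,3,4,6,7}: W {1,3,4,5,6,7}->{1,3,4,5,6}; Z {1,2,3,4,6,7}->{2,3,4,6,7}
So after constraint 1: D(Z) = {2,3,4,6,7}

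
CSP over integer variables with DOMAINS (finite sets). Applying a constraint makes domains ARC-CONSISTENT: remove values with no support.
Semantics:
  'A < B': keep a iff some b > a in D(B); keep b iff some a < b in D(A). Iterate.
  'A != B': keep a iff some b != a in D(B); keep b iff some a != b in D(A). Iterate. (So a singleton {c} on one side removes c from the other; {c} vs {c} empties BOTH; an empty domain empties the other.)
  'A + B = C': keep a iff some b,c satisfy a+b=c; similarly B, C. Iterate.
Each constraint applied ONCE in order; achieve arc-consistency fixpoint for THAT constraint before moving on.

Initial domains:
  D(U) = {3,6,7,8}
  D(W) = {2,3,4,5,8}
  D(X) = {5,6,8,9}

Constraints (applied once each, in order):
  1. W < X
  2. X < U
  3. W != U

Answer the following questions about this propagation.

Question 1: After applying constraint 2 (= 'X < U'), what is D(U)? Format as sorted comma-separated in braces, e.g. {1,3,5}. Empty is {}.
Constraint 1 (W < X) on D(W)={2,3,4,5,8} D(X)={5,6,8,9}: no change
Constraint 2 (X < U) on D(X)={5,6,8,9} D(U)={3,6,7,8}: X {5,6,8,9}->{5,6}; U {3,6,7,8}->{6,7,8}
So after constraint 2: D(U) = {6,7,8}

Answer: {6,7,8}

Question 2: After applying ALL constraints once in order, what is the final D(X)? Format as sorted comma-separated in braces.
Constraint 1 (W < X) on D(W)={2,3,4,5,8} D(X)={5,6,8,9}: no change
Constraint 2 (X < U) on D(X)={5,6,8,9} D(U)={3,6,7,8}: X {5,6,8,9}->{5,6}; U {3,6,7,8}->{6,7,8}
Constraint 3 (W != U) on D(W)={2,3,4,5,8} D(U)={6,7,8}: no change
So after all 3 constraints: D(X) = {5,6}

Answer: {5,6}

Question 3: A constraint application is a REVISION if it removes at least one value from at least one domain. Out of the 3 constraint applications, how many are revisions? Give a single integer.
Constraint 1 (W < X) on D(W)={2,3,4,5,8} D(X)={5,6,8,9}: no change => not a revision
Constraint 2 (X < U) on D(X)={5,6,8,9} D(U)={3,6,7,8}: X {5,6,8,9}->{5,6}; U {3,6,7,8}->{6,7,8} => REVISION
Constraint 3 (W != U) on D(W)={2,3,4,5,8} D(U)={6,7,8}: no change => not a revision
Total revisions = 1

Answer: 1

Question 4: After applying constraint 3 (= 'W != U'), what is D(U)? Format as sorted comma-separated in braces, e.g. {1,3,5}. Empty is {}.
Answer: {6,7,8}

Derivation:
Constraint 1 (W < X) on D(W)={2,3,4,5,8} D(X)={5,6,8,9}: no change
Constraint 2 (X < U) on D(X)={5,6,8,9} D(U)={3,6,7,8}: X {5,6,8,9}->{5,6}; U {3,6,7,8}->{6,7,8}
Constraint 3 (W != U) on D(W)={2,3,4,5,8} D(U)={6,7,8}: no change
So after constraint 3: D(U) = {6,7,8}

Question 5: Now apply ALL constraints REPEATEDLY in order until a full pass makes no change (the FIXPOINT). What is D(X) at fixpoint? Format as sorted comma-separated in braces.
pass 0 (initial): D(X)={5,6,8,9}
pass 1: U {3,6,7,8}->{6,7,8}; X {5,6,8,9}->{5,6}
pass 2: W {2,3,4,5,8}->{2,3,4,5}
pass 3: no change
Fixpoint after 3 passes: D(X) = {5,6}

Answer: {5,6}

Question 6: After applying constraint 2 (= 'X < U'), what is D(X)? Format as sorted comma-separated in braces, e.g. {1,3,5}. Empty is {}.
Answer: {5,6}

Derivation:
Constraint 1 (W < X) on D(W)={2,3,4,5,8} D(X)={5,6,8,9}: no change
Constraint 2 (X < U) on D(X)={5,6,8,9} D(U)={3,6,7,8}: X {5,6,8,9}->{5,6}; U {3,6,7,8}->{6,7,8}
So after constraint 2: D(X) = {5,6}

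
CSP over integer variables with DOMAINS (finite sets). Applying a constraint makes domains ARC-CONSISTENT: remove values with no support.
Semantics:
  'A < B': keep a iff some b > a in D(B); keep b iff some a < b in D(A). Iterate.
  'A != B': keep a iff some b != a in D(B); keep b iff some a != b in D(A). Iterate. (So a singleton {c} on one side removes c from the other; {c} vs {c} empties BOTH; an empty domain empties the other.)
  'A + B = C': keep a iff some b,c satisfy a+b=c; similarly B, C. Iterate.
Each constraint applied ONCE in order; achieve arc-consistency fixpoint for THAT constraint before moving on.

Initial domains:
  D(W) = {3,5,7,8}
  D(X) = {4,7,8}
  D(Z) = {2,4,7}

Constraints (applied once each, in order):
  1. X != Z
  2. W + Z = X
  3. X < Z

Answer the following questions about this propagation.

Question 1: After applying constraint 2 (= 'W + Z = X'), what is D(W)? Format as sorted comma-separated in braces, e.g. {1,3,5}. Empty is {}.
Constraint 1 (X != Z) on D(X)={4,7,8} D(Z)={2,4,7}: no change
Constraint 2 (W + Z = X) on D(W)={3,5,7,8} D(Z)={2,4,7} D(X)={4,7,8}: W {3,5,7,8}->{3,5}; Z {2,4,7}->{2,4}; X {4,7,8}->{7}
So after constraint 2: D(W) = {3,5}

Answer: {3,5}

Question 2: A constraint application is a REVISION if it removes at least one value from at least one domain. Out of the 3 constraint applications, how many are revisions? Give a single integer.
Constraint 1 (X != Z) on D(X)={4,7,8} D(Z)={2,4,7}: no change => not a revision
Constraint 2 (W + Z = X) on D(W)={3,5,7,8} D(Z)={2,4,7} D(X)={4,7,8}: W {3,5,7,8}->{3,5}; Z {2,4,7}->{2,4}; X {4,7,8}->{7} => REVISION
Constraint 3 (X < Z) on D(X)={7} D(Z)={2,4}: X {7}->{}; Z {2,4}->{} => REVISION
Total revisions = 2

Answer: 2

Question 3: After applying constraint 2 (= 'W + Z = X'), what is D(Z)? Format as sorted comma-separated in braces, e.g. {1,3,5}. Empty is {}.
Constraint 1 (X != Z) on D(X)={4,7,8} D(Z)={2,4,7}: no change
Constraint 2 (W + Z = X) on D(W)={3,5,7,8} D(Z)={2,4,7} D(X)={4,7,8}: W {3,5,7,8}->{3,5}; Z {2,4,7}->{2,4}; X {4,7,8}->{7}
So after constraint 2: D(Z) = {2,4}

Answer: {2,4}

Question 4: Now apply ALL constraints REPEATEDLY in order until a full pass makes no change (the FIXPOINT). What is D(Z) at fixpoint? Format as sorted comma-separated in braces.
Answer: {}

Derivation:
pass 0 (initial): D(Z)={2,4,7}
pass 1: W {3,5,7,8}->{3,5}; X {4,7,8}->{}; Z {2,4,7}->{}
pass 2: W {3,5}->{}
pass 3: no change
Fixpoint after 3 passes: D(Z) = {}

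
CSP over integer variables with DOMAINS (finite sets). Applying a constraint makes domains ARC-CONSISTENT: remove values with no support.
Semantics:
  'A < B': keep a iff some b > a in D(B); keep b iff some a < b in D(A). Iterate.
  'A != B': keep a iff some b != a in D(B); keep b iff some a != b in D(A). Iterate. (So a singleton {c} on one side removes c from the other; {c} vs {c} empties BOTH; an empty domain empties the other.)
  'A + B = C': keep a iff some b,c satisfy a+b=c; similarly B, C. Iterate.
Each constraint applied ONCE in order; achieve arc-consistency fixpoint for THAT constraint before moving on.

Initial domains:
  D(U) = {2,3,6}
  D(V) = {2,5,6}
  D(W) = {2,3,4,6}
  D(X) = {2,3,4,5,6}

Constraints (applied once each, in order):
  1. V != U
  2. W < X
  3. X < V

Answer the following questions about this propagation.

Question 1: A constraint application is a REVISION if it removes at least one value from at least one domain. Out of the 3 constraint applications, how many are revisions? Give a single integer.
Constraint 1 (V != U) on D(V)={2,5,6} D(U)={2,3,6}: no change => not a revision
Constraint 2 (W < X) on D(W)={2,3,4,6} D(X)={2,3,4,5,6}: W {2,3,4,6}->{2,3,4}; X {2,3,4,5,6}->{3,4,5,6} => REVISION
Constraint 3 (X < V) on D(X)={3,4,5,6} D(V)={2,5,6}: X {3,4,5,6}->{3,4,5}; V {2,5,6}->{5,6} => REVISION
Total revisions = 2

Answer: 2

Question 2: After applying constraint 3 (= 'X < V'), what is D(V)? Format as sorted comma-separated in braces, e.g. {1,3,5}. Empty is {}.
Answer: {5,6}

Derivation:
Constraint 1 (V != U) on D(V)={2,5,6} D(U)={2,3,6}: no change
Constraint 2 (W < X) on D(W)={2,3,4,6} D(X)={2,3,4,5,6}: W {2,3,4,6}->{2,3,4}; X {2,3,4,5,6}->{3,4,5,6}
Constraint 3 (X < V) on D(X)={3,4,5,6} D(V)={2,5,6}: X {3,4,5,6}->{3,4,5}; V {2,5,6}->{5,6}
So after constraint 3: D(V) = {5,6}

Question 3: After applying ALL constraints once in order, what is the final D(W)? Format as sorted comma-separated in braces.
Answer: {2,3,4}

Derivation:
Constraint 1 (V != U) on D(V)={2,5,6} D(U)={2,3,6}: no change
Constraint 2 (W < X) on D(W)={2,3,4,6} D(X)={2,3,4,5,6}: W {2,3,4,6}->{2,3,4}; X {2,3,4,5,6}->{3,4,5,6}
Constraint 3 (X < V) on D(X)={3,4,5,6} D(V)={2,5,6}: X {3,4,5,6}->{3,4,5}; V {2,5,6}->{5,6}
So after all 3 constraints: D(W) = {2,3,4}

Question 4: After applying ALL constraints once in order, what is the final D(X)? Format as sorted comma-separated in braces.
Answer: {3,4,5}

Derivation:
Constraint 1 (V != U) on D(V)={2,5,6} D(U)={2,3,6}: no change
Constraint 2 (W < X) on D(W)={2,3,4,6} D(X)={2,3,4,5,6}: W {2,3,4,6}->{2,3,4}; X {2,3,4,5,6}->{3,4,5,6}
Constraint 3 (X < V) on D(X)={3,4,5,6} D(V)={2,5,6}: X {3,4,5,6}->{3,4,5}; V {2,5,6}->{5,6}
So after all 3 constraints: D(X) = {3,4,5}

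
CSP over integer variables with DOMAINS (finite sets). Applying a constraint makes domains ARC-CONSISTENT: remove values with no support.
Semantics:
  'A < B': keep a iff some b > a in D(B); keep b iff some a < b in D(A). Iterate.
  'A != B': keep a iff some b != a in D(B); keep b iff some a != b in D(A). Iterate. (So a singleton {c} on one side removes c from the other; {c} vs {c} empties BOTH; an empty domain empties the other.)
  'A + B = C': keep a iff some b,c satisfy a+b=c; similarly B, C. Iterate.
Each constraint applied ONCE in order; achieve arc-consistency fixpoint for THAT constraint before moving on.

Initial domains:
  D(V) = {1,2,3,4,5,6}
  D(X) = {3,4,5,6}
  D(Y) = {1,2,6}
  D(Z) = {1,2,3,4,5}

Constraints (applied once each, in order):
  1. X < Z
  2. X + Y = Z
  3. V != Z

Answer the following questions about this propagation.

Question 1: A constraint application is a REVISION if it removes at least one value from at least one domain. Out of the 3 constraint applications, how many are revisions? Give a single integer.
Constraint 1 (X < Z) on D(X)={3,4,5,6} D(Z)={1,2,3,4,5}: X {3,4,5,6}->{3,4}; Z {1,2,3,4,5}->{4,5} => REVISION
Constraint 2 (X + Y = Z) on D(X)={3,4} D(Y)={1,2,6} D(Z)={4,5}: Y {1,2,6}->{1,2} => REVISION
Constraint 3 (V != Z) on D(V)={1,2,3,4,5,6} D(Z)={4,5}: no change => not a revision
Total revisions = 2

Answer: 2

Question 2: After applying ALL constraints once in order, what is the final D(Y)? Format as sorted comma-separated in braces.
Constraint 1 (X < Z) on D(X)={3,4,5,6} D(Z)={1,2,3,4,5}: X {3,4,5,6}->{3,4}; Z {1,2,3,4,5}->{4,5}
Constraint 2 (X + Y = Z) on D(X)={3,4} D(Y)={1,2,6} D(Z)={4,5}: Y {1,2,6}->{1,2}
Constraint 3 (V != Z) on D(V)={1,2,3,4,5,6} D(Z)={4,5}: no change
So after all 3 constraints: D(Y) = {1,2}

Answer: {1,2}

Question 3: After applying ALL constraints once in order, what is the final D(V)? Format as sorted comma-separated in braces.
Answer: {1,2,3,4,5,6}

Derivation:
Constraint 1 (X < Z) on D(X)={3,4,5,6} D(Z)={1,2,3,4,5}: X {3,4,5,6}->{3,4}; Z {1,2,3,4,5}->{4,5}
Constraint 2 (X + Y = Z) on D(X)={3,4} D(Y)={1,2,6} D(Z)={4,5}: Y {1,2,6}->{1,2}
Constraint 3 (V != Z) on D(V)={1,2,3,4,5,6} D(Z)={4,5}: no change
So after all 3 constraints: D(V) = {1,2,3,4,5,6}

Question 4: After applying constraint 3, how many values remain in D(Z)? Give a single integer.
Constraint 1 (X < Z) on D(X)={3,4,5,6} D(Z)={1,2,3,4,5}: X {3,4,5,6}->{3,4}; Z {1,2,3,4,5}->{4,5}
Constraint 2 (X + Y = Z) on D(X)={3,4} D(Y)={1,2,6} D(Z)={4,5}: Y {1,2,6}->{1,2}
Constraint 3 (V != Z) on D(V)={1,2,3,4,5,6} D(Z)={4,5}: no change
So after constraint 3: D(Z)={4,5}, size = 2

Answer: 2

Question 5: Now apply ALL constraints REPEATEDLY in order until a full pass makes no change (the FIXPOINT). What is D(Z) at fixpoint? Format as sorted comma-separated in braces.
Answer: {4,5}

Derivation:
pass 0 (initial): D(Z)={1,2,3,4,5}
pass 1: X {3,4,5,6}->{3,4}; Y {1,2,6}->{1,2}; Z {1,2,3,4,5}->{4,5}
pass 2: no change
Fixpoint after 2 passes: D(Z) = {4,5}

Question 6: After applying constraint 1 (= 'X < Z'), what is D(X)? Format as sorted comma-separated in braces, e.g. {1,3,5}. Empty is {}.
Answer: {3,4}

Derivation:
Constraint 1 (X < Z) on D(X)={3,4,5,6} D(Z)={1,2,3,4,5}: X {3,4,5,6}->{3,4}; Z {1,2,3,4,5}->{4,5}
So after constraint 1: D(X) = {3,4}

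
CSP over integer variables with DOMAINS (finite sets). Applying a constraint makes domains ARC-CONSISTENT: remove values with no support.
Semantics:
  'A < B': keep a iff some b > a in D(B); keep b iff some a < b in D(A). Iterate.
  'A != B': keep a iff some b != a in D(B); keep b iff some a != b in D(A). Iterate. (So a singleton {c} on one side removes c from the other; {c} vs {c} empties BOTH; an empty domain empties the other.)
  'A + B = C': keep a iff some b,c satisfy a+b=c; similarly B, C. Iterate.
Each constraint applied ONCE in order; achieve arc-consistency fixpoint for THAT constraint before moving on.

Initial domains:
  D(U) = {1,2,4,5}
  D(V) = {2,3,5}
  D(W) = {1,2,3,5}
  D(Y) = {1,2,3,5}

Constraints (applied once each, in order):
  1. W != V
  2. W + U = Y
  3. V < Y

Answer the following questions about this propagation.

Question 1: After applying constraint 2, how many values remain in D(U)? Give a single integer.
Answer: 3

Derivation:
Constraint 1 (W != V) on D(W)={1,2,3,5} D(V)={2,3,5}: no change
Constraint 2 (W + U = Y) on D(W)={1,2,3,5} D(U)={1,2,4,5} D(Y)={1,2,3,5}: W {1,2,3,5}->{1,2,3}; U {1,2,4,5}->{1,2,4}; Y {1,2,3,5}->{2,3,5}
So after constraint 2: D(U)={1,2,4}, size = 3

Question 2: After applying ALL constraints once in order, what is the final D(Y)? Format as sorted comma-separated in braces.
Constraint 1 (W != V) on D(W)={1,2,3,5} D(V)={2,3,5}: no change
Constraint 2 (W + U = Y) on D(W)={1,2,3,5} D(U)={1,2,4,5} D(Y)={1,2,3,5}: W {1,2,3,5}->{1,2,3}; U {1,2,4,5}->{1,2,4}; Y {1,2,3,5}->{2,3,5}
Constraint 3 (V < Y) on D(V)={2,3,5} D(Y)={2,3,5}: V {2,3,5}->{2,3}; Y {2,3,5}->{3,5}
So after all 3 constraints: D(Y) = {3,5}

Answer: {3,5}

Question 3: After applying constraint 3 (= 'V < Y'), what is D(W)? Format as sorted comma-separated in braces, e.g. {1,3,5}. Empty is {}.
Constraint 1 (W != V) on D(W)={1,2,3,5} D(V)={2,3,5}: no change
Constraint 2 (W + U = Y) on D(W)={1,2,3,5} D(U)={1,2,4,5} D(Y)={1,2,3,5}: W {1,2,3,5}->{1,2,3}; U {1,2,4,5}->{1,2,4}; Y {1,2,3,5}->{2,3,5}
Constraint 3 (V < Y) on D(V)={2,3,5} D(Y)={2,3,5}: V {2,3,5}->{2,3}; Y {2,3,5}->{3,5}
So after constraint 3: D(W) = {1,2,3}

Answer: {1,2,3}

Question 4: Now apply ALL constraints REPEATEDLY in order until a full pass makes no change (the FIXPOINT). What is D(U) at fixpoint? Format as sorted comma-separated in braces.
Answer: {1,2,4}

Derivation:
pass 0 (initial): D(U)={1,2,4,5}
pass 1: U {1,2,4,5}->{1,2,4}; V {2,3,5}->{2,3}; W {1,2,3,5}->{1,2,3}; Y {1,2,3,5}->{3,5}
pass 2: no change
Fixpoint after 2 passes: D(U) = {1,2,4}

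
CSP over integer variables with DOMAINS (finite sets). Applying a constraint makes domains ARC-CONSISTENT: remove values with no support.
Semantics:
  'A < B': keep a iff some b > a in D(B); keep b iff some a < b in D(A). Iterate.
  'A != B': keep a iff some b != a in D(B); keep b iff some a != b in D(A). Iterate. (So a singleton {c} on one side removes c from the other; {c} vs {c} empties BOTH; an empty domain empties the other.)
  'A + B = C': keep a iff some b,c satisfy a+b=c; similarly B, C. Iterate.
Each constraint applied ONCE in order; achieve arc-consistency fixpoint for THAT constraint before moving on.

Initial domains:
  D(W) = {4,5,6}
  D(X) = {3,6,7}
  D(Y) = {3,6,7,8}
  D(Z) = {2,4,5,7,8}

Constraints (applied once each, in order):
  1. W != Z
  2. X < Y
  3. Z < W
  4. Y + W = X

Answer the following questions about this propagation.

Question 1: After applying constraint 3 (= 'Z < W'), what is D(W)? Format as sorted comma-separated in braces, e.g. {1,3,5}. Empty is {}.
Constraint 1 (W != Z) on D(W)={4,5,6} D(Z)={2,4,5,7,8}: no change
Constraint 2 (X < Y) on D(X)={3,6,7} D(Y)={3,6,7,8}: Y {3,6,7,8}->{6,7,8}
Constraint 3 (Z < W) on D(Z)={2,4,5,7,8} D(W)={4,5,6}: Z {2,4,5,7,8}->{2,4,5}
So after constraint 3: D(W) = {4,5,6}

Answer: {4,5,6}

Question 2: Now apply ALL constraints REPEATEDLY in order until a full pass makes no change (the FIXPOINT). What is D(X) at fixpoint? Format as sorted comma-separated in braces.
pass 0 (initial): D(X)={3,6,7}
pass 1: W {4,5,6}->{}; X {3,6,7}->{}; Y {3,6,7,8}->{}; Z {2,4,5,7,8}->{2,4,5}
pass 2: Z {2,4,5}->{}
pass 3: no change
Fixpoint after 3 passes: D(X) = {}

Answer: {}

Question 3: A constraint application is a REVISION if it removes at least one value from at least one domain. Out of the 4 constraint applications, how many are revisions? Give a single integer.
Answer: 3

Derivation:
Constraint 1 (W != Z) on D(W)={4,5,6} D(Z)={2,4,5,7,8}: no change => not a revision
Constraint 2 (X < Y) on D(X)={3,6,7} D(Y)={3,6,7,8}: Y {3,6,7,8}->{6,7,8} => REVISION
Constraint 3 (Z < W) on D(Z)={2,4,5,7,8} D(W)={4,5,6}: Z {2,4,5,7,8}->{2,4,5} => REVISION
Constraint 4 (Y + W = X) on D(Y)={6,7,8} D(W)={4,5,6} D(X)={3,6,7}: Y {6,7,8}->{}; W {4,5,6}->{}; X {3,6,7}->{} => REVISION
Total revisions = 3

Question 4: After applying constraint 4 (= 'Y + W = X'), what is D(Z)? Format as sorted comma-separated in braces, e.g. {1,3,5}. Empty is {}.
Answer: {2,4,5}

Derivation:
Constraint 1 (W != Z) on D(W)={4,5,6} D(Z)={2,4,5,7,8}: no change
Constraint 2 (X < Y) on D(X)={3,6,7} D(Y)={3,6,7,8}: Y {3,6,7,8}->{6,7,8}
Constraint 3 (Z < W) on D(Z)={2,4,5,7,8} D(W)={4,5,6}: Z {2,4,5,7,8}->{2,4,5}
Constraint 4 (Y + W = X) on D(Y)={6,7,8} D(W)={4,5,6} D(X)={3,6,7}: Y {6,7,8}->{}; W {4,5,6}->{}; X {3,6,7}->{}
So after constraint 4: D(Z) = {2,4,5}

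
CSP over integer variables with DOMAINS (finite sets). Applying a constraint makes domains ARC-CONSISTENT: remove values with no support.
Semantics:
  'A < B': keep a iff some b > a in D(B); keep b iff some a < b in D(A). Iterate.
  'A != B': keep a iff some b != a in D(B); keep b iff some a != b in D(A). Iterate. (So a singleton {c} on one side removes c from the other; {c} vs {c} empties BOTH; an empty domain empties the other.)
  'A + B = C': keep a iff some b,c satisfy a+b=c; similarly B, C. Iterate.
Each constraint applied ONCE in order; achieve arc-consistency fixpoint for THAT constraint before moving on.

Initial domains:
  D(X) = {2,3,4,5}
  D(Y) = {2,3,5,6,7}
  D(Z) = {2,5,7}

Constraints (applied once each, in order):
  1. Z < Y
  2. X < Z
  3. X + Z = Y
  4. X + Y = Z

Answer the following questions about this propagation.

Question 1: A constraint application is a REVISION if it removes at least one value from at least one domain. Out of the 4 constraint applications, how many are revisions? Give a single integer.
Answer: 4

Derivation:
Constraint 1 (Z < Y) on D(Z)={2,5,7} D(Y)={2,3,5,6,7}: Z {2,5,7}->{2,5}; Y {2,3,5,6,7}->{3,5,6,7} => REVISION
Constraint 2 (X < Z) on D(X)={2,3,4,5} D(Z)={2,5}: X {2,3,4,5}->{2,3,4}; Z {2,5}->{5} => REVISION
Constraint 3 (X + Z = Y) on D(X)={2,3,4} D(Z)={5} D(Y)={3,5,6,7}: X {2,3,4}->{2}; Y {3,5,6,7}->{7} => REVISION
Constraint 4 (X + Y = Z) on D(X)={2} D(Y)={7} D(Z)={5}: X {2}->{}; Y {7}->{}; Z {5}->{} => REVISION
Total revisions = 4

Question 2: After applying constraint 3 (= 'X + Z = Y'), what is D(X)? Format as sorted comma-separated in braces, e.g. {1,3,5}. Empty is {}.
Constraint 1 (Z < Y) on D(Z)={2,5,7} D(Y)={2,3,5,6,7}: Z {2,5,7}->{2,5}; Y {2,3,5,6,7}->{3,5,6,7}
Constraint 2 (X < Z) on D(X)={2,3,4,5} D(Z)={2,5}: X {2,3,4,5}->{2,3,4}; Z {2,5}->{5}
Constraint 3 (X + Z = Y) on D(X)={2,3,4} D(Z)={5} D(Y)={3,5,6,7}: X {2,3,4}->{2}; Y {3,5,6,7}->{7}
So after constraint 3: D(X) = {2}

Answer: {2}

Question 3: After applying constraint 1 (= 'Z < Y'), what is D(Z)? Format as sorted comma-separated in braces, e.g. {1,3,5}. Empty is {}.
Constraint 1 (Z < Y) on D(Z)={2,5,7} D(Y)={2,3,5,6,7}: Z {2,5,7}->{2,5}; Y {2,3,5,6,7}->{3,5,6,7}
So after constraint 1: D(Z) = {2,5}

Answer: {2,5}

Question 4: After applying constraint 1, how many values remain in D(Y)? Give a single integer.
Constraint 1 (Z < Y) on D(Z)={2,5,7} D(Y)={2,3,5,6,7}: Z {2,5,7}->{2,5}; Y {2,3,5,6,7}->{3,5,6,7}
So after constraint 1: D(Y)={3,5,6,7}, size = 4

Answer: 4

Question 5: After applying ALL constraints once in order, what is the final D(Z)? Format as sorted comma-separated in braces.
Answer: {}

Derivation:
Constraint 1 (Z < Y) on D(Z)={2,5,7} D(Y)={2,3,5,6,7}: Z {2,5,7}->{2,5}; Y {2,3,5,6,7}->{3,5,6,7}
Constraint 2 (X < Z) on D(X)={2,3,4,5} D(Z)={2,5}: X {2,3,4,5}->{2,3,4}; Z {2,5}->{5}
Constraint 3 (X + Z = Y) on D(X)={2,3,4} D(Z)={5} D(Y)={3,5,6,7}: X {2,3,4}->{2}; Y {3,5,6,7}->{7}
Constraint 4 (X + Y = Z) on D(X)={2} D(Y)={7} D(Z)={5}: X {2}->{}; Y {7}->{}; Z {5}->{}
So after all 4 constraints: D(Z) = {}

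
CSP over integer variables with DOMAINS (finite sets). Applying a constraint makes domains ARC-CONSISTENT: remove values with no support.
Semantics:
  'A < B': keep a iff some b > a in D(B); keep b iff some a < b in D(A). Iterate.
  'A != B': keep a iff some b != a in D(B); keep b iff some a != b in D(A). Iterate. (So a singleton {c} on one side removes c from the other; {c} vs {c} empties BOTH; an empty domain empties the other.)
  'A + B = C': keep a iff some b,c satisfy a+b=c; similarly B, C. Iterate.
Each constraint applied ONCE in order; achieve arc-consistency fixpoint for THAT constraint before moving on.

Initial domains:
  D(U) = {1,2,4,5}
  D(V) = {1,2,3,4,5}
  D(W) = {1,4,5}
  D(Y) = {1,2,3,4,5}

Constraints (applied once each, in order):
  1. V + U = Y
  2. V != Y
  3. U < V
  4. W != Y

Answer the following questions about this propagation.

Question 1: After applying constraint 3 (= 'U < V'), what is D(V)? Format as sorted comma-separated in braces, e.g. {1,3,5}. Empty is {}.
Constraint 1 (V + U = Y) on D(V)={1,2,3,4,5} D(U)={1,2,4,5} D(Y)={1,2,3,4,5}: V {1,2,3,4,5}->{1,2,3,4}; U {1,2,4,5}->{1,2,4}; Y {1,2,3,4,5}->{2,3,4,5}
Constraint 2 (V != Y) on D(V)={1,2,3,4} D(Y)={2,3,4,5}: no change
Constraint 3 (U < V) on D(U)={1,2,4} D(V)={1,2,3,4}: U {1,2,4}->{1,2}; V {1,2,3,4}->{2,3,4}
So after constraint 3: D(V) = {2,3,4}

Answer: {2,3,4}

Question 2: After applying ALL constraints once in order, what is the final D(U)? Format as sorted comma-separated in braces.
Answer: {1,2}

Derivation:
Constraint 1 (V + U = Y) on D(V)={1,2,3,4,5} D(U)={1,2,4,5} D(Y)={1,2,3,4,5}: V {1,2,3,4,5}->{1,2,3,4}; U {1,2,4,5}->{1,2,4}; Y {1,2,3,4,5}->{2,3,4,5}
Constraint 2 (V != Y) on D(V)={1,2,3,4} D(Y)={2,3,4,5}: no change
Constraint 3 (U < V) on D(U)={1,2,4} D(V)={1,2,3,4}: U {1,2,4}->{1,2}; V {1,2,3,4}->{2,3,4}
Constraint 4 (W != Y) on D(W)={1,4,5} D(Y)={2,3,4,5}: no change
So after all 4 constraints: D(U) = {1,2}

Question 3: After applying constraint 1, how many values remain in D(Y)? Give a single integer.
Answer: 4

Derivation:
Constraint 1 (V + U = Y) on D(V)={1,2,3,4,5} D(U)={1,2,4,5} D(Y)={1,2,3,4,5}: V {1,2,3,4,5}->{1,2,3,4}; U {1,2,4,5}->{1,2,4}; Y {1,2,3,4,5}->{2,3,4,5}
So after constraint 1: D(Y)={2,3,4,5}, size = 4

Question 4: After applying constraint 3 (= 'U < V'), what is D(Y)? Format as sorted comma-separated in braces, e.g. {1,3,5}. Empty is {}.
Constraint 1 (V + U = Y) on D(V)={1,2,3,4,5} D(U)={1,2,4,5} D(Y)={1,2,3,4,5}: V {1,2,3,4,5}->{1,2,3,4}; U {1,2,4,5}->{1,2,4}; Y {1,2,3,4,5}->{2,3,4,5}
Constraint 2 (V != Y) on D(V)={1,2,3,4} D(Y)={2,3,4,5}: no change
Constraint 3 (U < V) on D(U)={1,2,4} D(V)={1,2,3,4}: U {1,2,4}->{1,2}; V {1,2,3,4}->{2,3,4}
So after constraint 3: D(Y) = {2,3,4,5}

Answer: {2,3,4,5}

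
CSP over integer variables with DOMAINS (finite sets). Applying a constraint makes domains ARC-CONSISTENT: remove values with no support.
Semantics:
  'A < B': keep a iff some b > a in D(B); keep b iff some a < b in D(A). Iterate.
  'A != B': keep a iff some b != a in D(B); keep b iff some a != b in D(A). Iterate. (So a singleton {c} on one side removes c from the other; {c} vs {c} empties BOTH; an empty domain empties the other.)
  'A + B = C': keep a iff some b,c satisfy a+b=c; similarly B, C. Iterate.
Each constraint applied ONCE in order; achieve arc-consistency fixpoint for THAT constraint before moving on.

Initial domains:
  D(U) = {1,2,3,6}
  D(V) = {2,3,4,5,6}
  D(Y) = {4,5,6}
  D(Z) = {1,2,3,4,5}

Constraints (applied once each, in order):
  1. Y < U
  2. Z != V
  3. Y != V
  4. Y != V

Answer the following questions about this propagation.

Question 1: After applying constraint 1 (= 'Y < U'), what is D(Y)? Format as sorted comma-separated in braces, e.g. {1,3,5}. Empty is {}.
Answer: {4,5}

Derivation:
Constraint 1 (Y < U) on D(Y)={4,5,6} D(U)={1,2,3,6}: Y {4,5,6}->{4,5}; U {1,2,3,6}->{6}
So after constraint 1: D(Y) = {4,5}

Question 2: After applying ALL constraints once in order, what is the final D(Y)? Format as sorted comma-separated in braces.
Answer: {4,5}

Derivation:
Constraint 1 (Y < U) on D(Y)={4,5,6} D(U)={1,2,3,6}: Y {4,5,6}->{4,5}; U {1,2,3,6}->{6}
Constraint 2 (Z != V) on D(Z)={1,2,3,4,5} D(V)={2,3,4,5,6}: no change
Constraint 3 (Y != V) on D(Y)={4,5} D(V)={2,3,4,5,6}: no change
Constraint 4 (Y != V) on D(Y)={4,5} D(V)={2,3,4,5,6}: no change
So after all 4 constraints: D(Y) = {4,5}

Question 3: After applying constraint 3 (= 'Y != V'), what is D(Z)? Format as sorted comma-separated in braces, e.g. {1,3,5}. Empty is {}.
Answer: {1,2,3,4,5}

Derivation:
Constraint 1 (Y < U) on D(Y)={4,5,6} D(U)={1,2,3,6}: Y {4,5,6}->{4,5}; U {1,2,3,6}->{6}
Constraint 2 (Z != V) on D(Z)={1,2,3,4,5} D(V)={2,3,4,5,6}: no change
Constraint 3 (Y != V) on D(Y)={4,5} D(V)={2,3,4,5,6}: no change
So after constraint 3: D(Z) = {1,2,3,4,5}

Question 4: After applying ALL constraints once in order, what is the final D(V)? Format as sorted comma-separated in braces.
Answer: {2,3,4,5,6}

Derivation:
Constraint 1 (Y < U) on D(Y)={4,5,6} D(U)={1,2,3,6}: Y {4,5,6}->{4,5}; U {1,2,3,6}->{6}
Constraint 2 (Z != V) on D(Z)={1,2,3,4,5} D(V)={2,3,4,5,6}: no change
Constraint 3 (Y != V) on D(Y)={4,5} D(V)={2,3,4,5,6}: no change
Constraint 4 (Y != V) on D(Y)={4,5} D(V)={2,3,4,5,6}: no change
So after all 4 constraints: D(V) = {2,3,4,5,6}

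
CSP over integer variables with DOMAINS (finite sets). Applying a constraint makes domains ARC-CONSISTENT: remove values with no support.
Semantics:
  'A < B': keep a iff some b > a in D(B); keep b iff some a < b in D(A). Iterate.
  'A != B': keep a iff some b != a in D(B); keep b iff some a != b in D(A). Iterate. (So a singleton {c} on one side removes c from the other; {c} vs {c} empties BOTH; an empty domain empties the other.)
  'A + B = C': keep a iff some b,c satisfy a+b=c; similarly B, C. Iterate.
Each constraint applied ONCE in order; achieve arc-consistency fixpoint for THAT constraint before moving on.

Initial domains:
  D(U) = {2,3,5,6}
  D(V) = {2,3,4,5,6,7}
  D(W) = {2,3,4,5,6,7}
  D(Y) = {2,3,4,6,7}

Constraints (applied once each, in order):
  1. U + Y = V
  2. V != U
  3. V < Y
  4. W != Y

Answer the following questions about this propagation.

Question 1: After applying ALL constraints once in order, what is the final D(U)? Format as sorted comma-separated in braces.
Answer: {2,3,5}

Derivation:
Constraint 1 (U + Y = V) on D(U)={2,3,5,6} D(Y)={2,3,4,6,7} D(V)={2,3,4,5,6,7}: U {2,3,5,6}->{2,3,5}; Y {2,3,4,6,7}->{2,3,4}; V {2,3,4,5,6,7}->{4,5,6,7}
Constraint 2 (V != U) on D(V)={4,5,6,7} D(U)={2,3,5}: no change
Constraint 3 (V < Y) on D(V)={4,5,6,7} D(Y)={2,3,4}: V {4,5,6,7}->{}; Y {2,3,4}->{}
Constraint 4 (W != Y) on D(W)={2,3,4,5,6,7} D(Y)={}: W {2,3,4,5,6,7}->{}
So after all 4 constraints: D(U) = {2,3,5}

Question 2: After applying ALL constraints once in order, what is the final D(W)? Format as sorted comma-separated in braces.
Constraint 1 (U + Y = V) on D(U)={2,3,5,6} D(Y)={2,3,4,6,7} D(V)={2,3,4,5,6,7}: U {2,3,5,6}->{2,3,5}; Y {2,3,4,6,7}->{2,3,4}; V {2,3,4,5,6,7}->{4,5,6,7}
Constraint 2 (V != U) on D(V)={4,5,6,7} D(U)={2,3,5}: no change
Constraint 3 (V < Y) on D(V)={4,5,6,7} D(Y)={2,3,4}: V {4,5,6,7}->{}; Y {2,3,4}->{}
Constraint 4 (W != Y) on D(W)={2,3,4,5,6,7} D(Y)={}: W {2,3,4,5,6,7}->{}
So after all 4 constraints: D(W) = {}

Answer: {}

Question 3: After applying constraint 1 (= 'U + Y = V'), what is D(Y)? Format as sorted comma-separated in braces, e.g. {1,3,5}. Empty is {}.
Answer: {2,3,4}

Derivation:
Constraint 1 (U + Y = V) on D(U)={2,3,5,6} D(Y)={2,3,4,6,7} D(V)={2,3,4,5,6,7}: U {2,3,5,6}->{2,3,5}; Y {2,3,4,6,7}->{2,3,4}; V {2,3,4,5,6,7}->{4,5,6,7}
So after constraint 1: D(Y) = {2,3,4}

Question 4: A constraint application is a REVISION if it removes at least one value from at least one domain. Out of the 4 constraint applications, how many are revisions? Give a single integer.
Answer: 3

Derivation:
Constraint 1 (U + Y = V) on D(U)={2,3,5,6} D(Y)={2,3,4,6,7} D(V)={2,3,4,5,6,7}: U {2,3,5,6}->{2,3,5}; Y {2,3,4,6,7}->{2,3,4}; V {2,3,4,5,6,7}->{4,5,6,7} => REVISION
Constraint 2 (V != U) on D(V)={4,5,6,7} D(U)={2,3,5}: no change => not a revision
Constraint 3 (V < Y) on D(V)={4,5,6,7} D(Y)={2,3,4}: V {4,5,6,7}->{}; Y {2,3,4}->{} => REVISION
Constraint 4 (W != Y) on D(W)={2,3,4,5,6,7} D(Y)={}: W {2,3,4,5,6,7}->{} => REVISION
Total revisions = 3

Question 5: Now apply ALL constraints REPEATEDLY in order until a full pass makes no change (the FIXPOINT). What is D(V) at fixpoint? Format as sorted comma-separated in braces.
Answer: {}

Derivation:
pass 0 (initial): D(V)={2,3,4,5,6,7}
pass 1: U {2,3,5,6}->{2,3,5}; V {2,3,4,5,6,7}->{}; W {2,3,4,5,6,7}->{}; Y {2,3,4,6,7}->{}
pass 2: U {2,3,5}->{}
pass 3: no change
Fixpoint after 3 passes: D(V) = {}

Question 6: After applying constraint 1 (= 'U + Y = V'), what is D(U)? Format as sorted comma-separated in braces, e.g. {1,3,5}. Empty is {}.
Answer: {2,3,5}

Derivation:
Constraint 1 (U + Y = V) on D(U)={2,3,5,6} D(Y)={2,3,4,6,7} D(V)={2,3,4,5,6,7}: U {2,3,5,6}->{2,3,5}; Y {2,3,4,6,7}->{2,3,4}; V {2,3,4,5,6,7}->{4,5,6,7}
So after constraint 1: D(U) = {2,3,5}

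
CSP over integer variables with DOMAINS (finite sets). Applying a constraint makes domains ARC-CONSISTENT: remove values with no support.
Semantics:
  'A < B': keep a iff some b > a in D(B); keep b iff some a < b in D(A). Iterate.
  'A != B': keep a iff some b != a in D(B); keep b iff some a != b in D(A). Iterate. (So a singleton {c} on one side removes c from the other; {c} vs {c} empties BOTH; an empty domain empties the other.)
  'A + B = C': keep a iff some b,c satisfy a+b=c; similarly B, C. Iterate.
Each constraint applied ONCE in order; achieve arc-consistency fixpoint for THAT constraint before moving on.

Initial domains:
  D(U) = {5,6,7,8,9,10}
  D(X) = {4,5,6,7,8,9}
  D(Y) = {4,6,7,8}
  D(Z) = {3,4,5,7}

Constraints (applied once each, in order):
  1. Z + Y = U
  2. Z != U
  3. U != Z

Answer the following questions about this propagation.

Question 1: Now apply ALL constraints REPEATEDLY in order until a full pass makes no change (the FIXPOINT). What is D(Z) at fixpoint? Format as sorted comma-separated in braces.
pass 0 (initial): D(Z)={3,4,5,7}
pass 1: U {5,6,7,8,9,10}->{7,8,9,10}; Y {4,6,7,8}->{4,6,7}; Z {3,4,5,7}->{3,4,5}
pass 2: no change
Fixpoint after 2 passes: D(Z) = {3,4,5}

Answer: {3,4,5}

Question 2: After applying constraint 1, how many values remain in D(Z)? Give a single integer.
Answer: 3

Derivation:
Constraint 1 (Z + Y = U) on D(Z)={3,4,5,7} D(Y)={4,6,7,8} D(U)={5,6,7,8,9,10}: Z {3,4,5,7}->{3,4,5}; Y {4,6,7,8}->{4,6,7}; U {5,6,7,8,9,10}->{7,8,9,10}
So after constraint 1: D(Z)={3,4,5}, size = 3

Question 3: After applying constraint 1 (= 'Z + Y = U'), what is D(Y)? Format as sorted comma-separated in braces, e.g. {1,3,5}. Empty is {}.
Constraint 1 (Z + Y = U) on D(Z)={3,4,5,7} D(Y)={4,6,7,8} D(U)={5,6,7,8,9,10}: Z {3,4,5,7}->{3,4,5}; Y {4,6,7,8}->{4,6,7}; U {5,6,7,8,9,10}->{7,8,9,10}
So after constraint 1: D(Y) = {4,6,7}

Answer: {4,6,7}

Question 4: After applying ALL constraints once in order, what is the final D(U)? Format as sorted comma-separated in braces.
Answer: {7,8,9,10}

Derivation:
Constraint 1 (Z + Y = U) on D(Z)={3,4,5,7} D(Y)={4,6,7,8} D(U)={5,6,7,8,9,10}: Z {3,4,5,7}->{3,4,5}; Y {4,6,7,8}->{4,6,7}; U {5,6,7,8,9,10}->{7,8,9,10}
Constraint 2 (Z != U) on D(Z)={3,4,5} D(U)={7,8,9,10}: no change
Constraint 3 (U != Z) on D(U)={7,8,9,10} D(Z)={3,4,5}: no change
So after all 3 constraints: D(U) = {7,8,9,10}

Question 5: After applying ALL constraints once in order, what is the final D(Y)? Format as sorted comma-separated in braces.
Answer: {4,6,7}

Derivation:
Constraint 1 (Z + Y = U) on D(Z)={3,4,5,7} D(Y)={4,6,7,8} D(U)={5,6,7,8,9,10}: Z {3,4,5,7}->{3,4,5}; Y {4,6,7,8}->{4,6,7}; U {5,6,7,8,9,10}->{7,8,9,10}
Constraint 2 (Z != U) on D(Z)={3,4,5} D(U)={7,8,9,10}: no change
Constraint 3 (U != Z) on D(U)={7,8,9,10} D(Z)={3,4,5}: no change
So after all 3 constraints: D(Y) = {4,6,7}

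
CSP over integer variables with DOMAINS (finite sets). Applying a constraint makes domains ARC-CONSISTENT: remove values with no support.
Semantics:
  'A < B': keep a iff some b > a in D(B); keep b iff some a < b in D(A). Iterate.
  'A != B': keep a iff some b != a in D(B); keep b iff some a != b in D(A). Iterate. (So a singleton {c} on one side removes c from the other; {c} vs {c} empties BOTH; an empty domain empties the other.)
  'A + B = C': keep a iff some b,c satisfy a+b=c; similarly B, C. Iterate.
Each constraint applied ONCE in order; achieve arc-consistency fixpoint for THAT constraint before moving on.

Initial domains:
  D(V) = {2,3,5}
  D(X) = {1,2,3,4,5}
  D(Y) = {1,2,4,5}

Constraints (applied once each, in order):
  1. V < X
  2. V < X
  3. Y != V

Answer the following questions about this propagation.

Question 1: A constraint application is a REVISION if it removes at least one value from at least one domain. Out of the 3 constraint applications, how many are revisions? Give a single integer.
Answer: 1

Derivation:
Constraint 1 (V < X) on D(V)={2,3,5} D(X)={1,2,3,4,5}: V {2,3,5}->{2,3}; X {1,2,3,4,5}->{3,4,5} => REVISION
Constraint 2 (V < X) on D(V)={2,3} D(X)={3,4,5}: no change => not a revision
Constraint 3 (Y != V) on D(Y)={1,2,4,5} D(V)={2,3}: no change => not a revision
Total revisions = 1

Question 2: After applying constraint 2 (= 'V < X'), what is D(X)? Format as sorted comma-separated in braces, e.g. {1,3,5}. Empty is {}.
Answer: {3,4,5}

Derivation:
Constraint 1 (V < X) on D(V)={2,3,5} D(X)={1,2,3,4,5}: V {2,3,5}->{2,3}; X {1,2,3,4,5}->{3,4,5}
Constraint 2 (V < X) on D(V)={2,3} D(X)={3,4,5}: no change
So after constraint 2: D(X) = {3,4,5}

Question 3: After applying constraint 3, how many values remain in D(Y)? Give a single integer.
Answer: 4

Derivation:
Constraint 1 (V < X) on D(V)={2,3,5} D(X)={1,2,3,4,5}: V {2,3,5}->{2,3}; X {1,2,3,4,5}->{3,4,5}
Constraint 2 (V < X) on D(V)={2,3} D(X)={3,4,5}: no change
Constraint 3 (Y != V) on D(Y)={1,2,4,5} D(V)={2,3}: no change
So after constraint 3: D(Y)={1,2,4,5}, size = 4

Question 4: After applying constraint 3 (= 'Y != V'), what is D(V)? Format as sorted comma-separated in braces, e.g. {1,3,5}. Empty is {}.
Answer: {2,3}

Derivation:
Constraint 1 (V < X) on D(V)={2,3,5} D(X)={1,2,3,4,5}: V {2,3,5}->{2,3}; X {1,2,3,4,5}->{3,4,5}
Constraint 2 (V < X) on D(V)={2,3} D(X)={3,4,5}: no change
Constraint 3 (Y != V) on D(Y)={1,2,4,5} D(V)={2,3}: no change
So after constraint 3: D(V) = {2,3}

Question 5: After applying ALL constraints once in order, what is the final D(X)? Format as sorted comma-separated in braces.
Answer: {3,4,5}

Derivation:
Constraint 1 (V < X) on D(V)={2,3,5} D(X)={1,2,3,4,5}: V {2,3,5}->{2,3}; X {1,2,3,4,5}->{3,4,5}
Constraint 2 (V < X) on D(V)={2,3} D(X)={3,4,5}: no change
Constraint 3 (Y != V) on D(Y)={1,2,4,5} D(V)={2,3}: no change
So after all 3 constraints: D(X) = {3,4,5}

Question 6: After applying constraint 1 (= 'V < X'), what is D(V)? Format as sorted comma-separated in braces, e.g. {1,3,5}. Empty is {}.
Answer: {2,3}

Derivation:
Constraint 1 (V < X) on D(V)={2,3,5} D(X)={1,2,3,4,5}: V {2,3,5}->{2,3}; X {1,2,3,4,5}->{3,4,5}
So after constraint 1: D(V) = {2,3}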